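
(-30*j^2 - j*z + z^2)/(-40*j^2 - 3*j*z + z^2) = (-6*j + z)/(-8*j + z)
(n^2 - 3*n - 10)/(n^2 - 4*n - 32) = (-n^2 + 3*n + 10)/(-n^2 + 4*n + 32)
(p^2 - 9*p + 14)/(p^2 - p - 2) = (p - 7)/(p + 1)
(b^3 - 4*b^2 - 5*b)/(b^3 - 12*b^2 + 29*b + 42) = b*(b - 5)/(b^2 - 13*b + 42)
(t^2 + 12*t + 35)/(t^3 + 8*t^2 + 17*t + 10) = (t + 7)/(t^2 + 3*t + 2)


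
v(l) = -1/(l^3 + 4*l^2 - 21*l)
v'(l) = -(-3*l^2 - 8*l + 21)/(l^3 + 4*l^2 - 21*l)^2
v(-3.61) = -0.01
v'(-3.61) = -0.00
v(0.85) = 0.07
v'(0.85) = -0.06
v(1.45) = 0.05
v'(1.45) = -0.01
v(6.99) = -0.00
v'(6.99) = 0.00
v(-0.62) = -0.07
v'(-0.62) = -0.12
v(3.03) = -1.10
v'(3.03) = 37.03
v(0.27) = 0.19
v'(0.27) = -0.65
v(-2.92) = -0.01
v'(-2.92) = -0.00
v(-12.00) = 0.00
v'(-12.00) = 0.00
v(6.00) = 0.00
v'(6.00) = 0.00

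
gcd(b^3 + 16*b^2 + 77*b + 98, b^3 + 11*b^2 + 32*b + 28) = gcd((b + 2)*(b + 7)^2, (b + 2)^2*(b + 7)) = b^2 + 9*b + 14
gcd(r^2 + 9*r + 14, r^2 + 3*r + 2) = r + 2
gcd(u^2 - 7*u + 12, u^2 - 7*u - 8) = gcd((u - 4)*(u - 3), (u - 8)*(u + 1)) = 1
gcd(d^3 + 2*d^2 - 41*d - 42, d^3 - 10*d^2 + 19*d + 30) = d^2 - 5*d - 6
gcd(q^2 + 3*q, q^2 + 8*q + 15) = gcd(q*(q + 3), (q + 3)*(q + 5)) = q + 3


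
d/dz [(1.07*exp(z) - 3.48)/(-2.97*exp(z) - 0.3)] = -10.6566*exp(z)/(2.97*exp(z) + 0.3)^2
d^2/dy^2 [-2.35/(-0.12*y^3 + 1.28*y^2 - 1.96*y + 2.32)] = ((6.016 - 1.692*y)*(0.12*y^3 - 1.28*y^2 + 1.96*y - 2.32) + 2.35*(0.36*y^2 - 2.56*y + 1.96)*(0.72*y^2 - 5.12*y + 3.92))/(0.12*y^3 - 1.28*y^2 + 1.96*y - 2.32)^3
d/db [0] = 0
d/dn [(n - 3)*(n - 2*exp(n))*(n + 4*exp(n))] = 2*n^2*exp(n) + 3*n^2 - 16*n*exp(2*n) - 2*n*exp(n) - 6*n + 40*exp(2*n) - 6*exp(n)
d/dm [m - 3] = 1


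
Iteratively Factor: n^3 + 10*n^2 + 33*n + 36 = (n + 4)*(n^2 + 6*n + 9) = (n + 3)*(n + 4)*(n + 3)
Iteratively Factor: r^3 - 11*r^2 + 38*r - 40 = (r - 4)*(r^2 - 7*r + 10) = (r - 4)*(r - 2)*(r - 5)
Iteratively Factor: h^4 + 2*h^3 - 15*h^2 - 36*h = (h + 3)*(h^3 - h^2 - 12*h) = (h - 4)*(h + 3)*(h^2 + 3*h) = h*(h - 4)*(h + 3)*(h + 3)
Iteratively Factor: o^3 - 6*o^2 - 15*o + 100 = (o + 4)*(o^2 - 10*o + 25) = (o - 5)*(o + 4)*(o - 5)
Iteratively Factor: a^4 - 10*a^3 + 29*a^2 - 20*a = (a)*(a^3 - 10*a^2 + 29*a - 20) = a*(a - 4)*(a^2 - 6*a + 5) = a*(a - 5)*(a - 4)*(a - 1)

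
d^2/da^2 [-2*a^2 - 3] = -4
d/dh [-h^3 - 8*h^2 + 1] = h*(-3*h - 16)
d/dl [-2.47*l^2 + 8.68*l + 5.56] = 8.68 - 4.94*l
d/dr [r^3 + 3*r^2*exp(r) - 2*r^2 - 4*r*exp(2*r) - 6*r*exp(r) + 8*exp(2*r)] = 3*r^2*exp(r) + 3*r^2 - 8*r*exp(2*r) - 4*r + 12*exp(2*r) - 6*exp(r)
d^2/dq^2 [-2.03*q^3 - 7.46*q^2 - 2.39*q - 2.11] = -12.18*q - 14.92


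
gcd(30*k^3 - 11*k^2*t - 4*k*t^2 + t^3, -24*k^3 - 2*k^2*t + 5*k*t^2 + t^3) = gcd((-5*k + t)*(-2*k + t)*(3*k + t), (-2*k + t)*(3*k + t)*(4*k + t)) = -6*k^2 + k*t + t^2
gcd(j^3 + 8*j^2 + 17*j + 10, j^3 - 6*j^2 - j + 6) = j + 1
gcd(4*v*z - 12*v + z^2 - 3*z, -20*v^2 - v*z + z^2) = 4*v + z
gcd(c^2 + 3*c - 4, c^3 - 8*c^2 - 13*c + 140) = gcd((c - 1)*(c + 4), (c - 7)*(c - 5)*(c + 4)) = c + 4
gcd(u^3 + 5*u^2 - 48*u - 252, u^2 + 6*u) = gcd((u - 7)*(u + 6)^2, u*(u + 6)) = u + 6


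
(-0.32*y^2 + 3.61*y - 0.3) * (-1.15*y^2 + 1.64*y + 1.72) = 0.368*y^4 - 4.6763*y^3 + 5.715*y^2 + 5.7172*y - 0.516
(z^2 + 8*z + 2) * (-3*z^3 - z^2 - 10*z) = -3*z^5 - 25*z^4 - 24*z^3 - 82*z^2 - 20*z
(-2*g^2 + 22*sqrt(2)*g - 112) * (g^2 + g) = -2*g^4 - 2*g^3 + 22*sqrt(2)*g^3 - 112*g^2 + 22*sqrt(2)*g^2 - 112*g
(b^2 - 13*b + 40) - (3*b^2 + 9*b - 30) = -2*b^2 - 22*b + 70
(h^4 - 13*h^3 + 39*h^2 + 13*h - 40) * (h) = h^5 - 13*h^4 + 39*h^3 + 13*h^2 - 40*h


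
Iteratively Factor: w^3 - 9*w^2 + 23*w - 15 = (w - 3)*(w^2 - 6*w + 5) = (w - 3)*(w - 1)*(w - 5)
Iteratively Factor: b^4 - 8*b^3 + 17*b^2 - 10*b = (b - 2)*(b^3 - 6*b^2 + 5*b) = (b - 5)*(b - 2)*(b^2 - b) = (b - 5)*(b - 2)*(b - 1)*(b)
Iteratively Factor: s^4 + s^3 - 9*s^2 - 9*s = (s + 1)*(s^3 - 9*s) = s*(s + 1)*(s^2 - 9) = s*(s - 3)*(s + 1)*(s + 3)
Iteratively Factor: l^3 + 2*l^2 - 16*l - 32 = (l - 4)*(l^2 + 6*l + 8) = (l - 4)*(l + 4)*(l + 2)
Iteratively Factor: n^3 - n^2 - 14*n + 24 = (n - 3)*(n^2 + 2*n - 8) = (n - 3)*(n - 2)*(n + 4)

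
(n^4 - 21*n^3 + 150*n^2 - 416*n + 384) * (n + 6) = n^5 - 15*n^4 + 24*n^3 + 484*n^2 - 2112*n + 2304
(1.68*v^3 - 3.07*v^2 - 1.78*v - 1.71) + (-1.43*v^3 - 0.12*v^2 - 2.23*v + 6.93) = 0.25*v^3 - 3.19*v^2 - 4.01*v + 5.22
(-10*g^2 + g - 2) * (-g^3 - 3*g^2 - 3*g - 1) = 10*g^5 + 29*g^4 + 29*g^3 + 13*g^2 + 5*g + 2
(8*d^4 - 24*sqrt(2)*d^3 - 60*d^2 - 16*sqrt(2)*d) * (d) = 8*d^5 - 24*sqrt(2)*d^4 - 60*d^3 - 16*sqrt(2)*d^2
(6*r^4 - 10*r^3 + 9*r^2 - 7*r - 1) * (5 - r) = -6*r^5 + 40*r^4 - 59*r^3 + 52*r^2 - 34*r - 5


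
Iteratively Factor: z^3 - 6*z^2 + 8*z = (z - 4)*(z^2 - 2*z) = z*(z - 4)*(z - 2)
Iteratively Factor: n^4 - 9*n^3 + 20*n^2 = (n)*(n^3 - 9*n^2 + 20*n) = n^2*(n^2 - 9*n + 20) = n^2*(n - 5)*(n - 4)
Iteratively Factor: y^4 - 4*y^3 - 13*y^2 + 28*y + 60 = (y - 3)*(y^3 - y^2 - 16*y - 20) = (y - 3)*(y + 2)*(y^2 - 3*y - 10) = (y - 5)*(y - 3)*(y + 2)*(y + 2)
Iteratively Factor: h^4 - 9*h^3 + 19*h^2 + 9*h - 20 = (h - 4)*(h^3 - 5*h^2 - h + 5) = (h - 4)*(h - 1)*(h^2 - 4*h - 5) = (h - 5)*(h - 4)*(h - 1)*(h + 1)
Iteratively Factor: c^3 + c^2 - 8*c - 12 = (c + 2)*(c^2 - c - 6) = (c + 2)^2*(c - 3)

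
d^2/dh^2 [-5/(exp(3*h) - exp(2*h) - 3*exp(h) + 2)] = 5*(-2*(-3*exp(2*h) + 2*exp(h) + 3)^2*exp(h) + (9*exp(2*h) - 4*exp(h) - 3)*(exp(3*h) - exp(2*h) - 3*exp(h) + 2))*exp(h)/(exp(3*h) - exp(2*h) - 3*exp(h) + 2)^3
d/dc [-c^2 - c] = -2*c - 1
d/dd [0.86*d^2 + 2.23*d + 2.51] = 1.72*d + 2.23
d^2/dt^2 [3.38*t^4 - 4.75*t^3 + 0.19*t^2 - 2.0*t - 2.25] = 40.56*t^2 - 28.5*t + 0.38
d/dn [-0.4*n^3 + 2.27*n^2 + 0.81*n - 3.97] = -1.2*n^2 + 4.54*n + 0.81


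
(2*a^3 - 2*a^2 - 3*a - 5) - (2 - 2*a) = 2*a^3 - 2*a^2 - a - 7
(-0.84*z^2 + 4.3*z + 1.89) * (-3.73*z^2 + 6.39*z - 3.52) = 3.1332*z^4 - 21.4066*z^3 + 23.3841*z^2 - 3.0589*z - 6.6528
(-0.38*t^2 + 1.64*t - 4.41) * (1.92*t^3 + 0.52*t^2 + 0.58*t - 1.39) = -0.7296*t^5 + 2.9512*t^4 - 7.8348*t^3 - 0.8138*t^2 - 4.8374*t + 6.1299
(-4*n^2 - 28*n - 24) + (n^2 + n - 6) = -3*n^2 - 27*n - 30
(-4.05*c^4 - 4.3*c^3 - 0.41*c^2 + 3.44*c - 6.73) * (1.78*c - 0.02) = -7.209*c^5 - 7.573*c^4 - 0.6438*c^3 + 6.1314*c^2 - 12.0482*c + 0.1346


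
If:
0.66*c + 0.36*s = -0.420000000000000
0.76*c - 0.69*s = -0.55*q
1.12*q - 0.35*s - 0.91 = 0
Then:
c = -0.61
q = 0.80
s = -0.04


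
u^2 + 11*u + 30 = (u + 5)*(u + 6)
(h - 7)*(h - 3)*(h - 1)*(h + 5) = h^4 - 6*h^3 - 24*h^2 + 134*h - 105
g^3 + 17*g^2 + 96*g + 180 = (g + 5)*(g + 6)^2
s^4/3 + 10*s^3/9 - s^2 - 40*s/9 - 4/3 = (s/3 + 1)*(s - 2)*(s + 1/3)*(s + 2)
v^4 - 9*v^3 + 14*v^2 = v^2*(v - 7)*(v - 2)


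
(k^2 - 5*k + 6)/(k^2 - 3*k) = (k - 2)/k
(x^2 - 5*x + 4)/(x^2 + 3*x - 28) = (x - 1)/(x + 7)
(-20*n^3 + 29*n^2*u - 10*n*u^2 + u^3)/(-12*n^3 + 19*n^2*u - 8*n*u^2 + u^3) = (-5*n + u)/(-3*n + u)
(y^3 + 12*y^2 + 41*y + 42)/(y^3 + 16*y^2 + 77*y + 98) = (y + 3)/(y + 7)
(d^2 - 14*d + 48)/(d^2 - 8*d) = (d - 6)/d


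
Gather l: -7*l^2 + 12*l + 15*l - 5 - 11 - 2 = -7*l^2 + 27*l - 18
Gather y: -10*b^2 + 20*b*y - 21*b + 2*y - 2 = -10*b^2 - 21*b + y*(20*b + 2) - 2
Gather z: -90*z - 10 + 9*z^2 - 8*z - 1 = 9*z^2 - 98*z - 11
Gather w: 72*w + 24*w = 96*w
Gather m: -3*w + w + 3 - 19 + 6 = -2*w - 10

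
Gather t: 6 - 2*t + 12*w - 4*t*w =t*(-4*w - 2) + 12*w + 6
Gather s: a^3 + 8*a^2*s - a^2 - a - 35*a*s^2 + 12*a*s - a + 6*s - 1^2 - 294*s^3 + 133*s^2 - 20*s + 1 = a^3 - a^2 - 2*a - 294*s^3 + s^2*(133 - 35*a) + s*(8*a^2 + 12*a - 14)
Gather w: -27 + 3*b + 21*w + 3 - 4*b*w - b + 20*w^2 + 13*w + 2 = 2*b + 20*w^2 + w*(34 - 4*b) - 22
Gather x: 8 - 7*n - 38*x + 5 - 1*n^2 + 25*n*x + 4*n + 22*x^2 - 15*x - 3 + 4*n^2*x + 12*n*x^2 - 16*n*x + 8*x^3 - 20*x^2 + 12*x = -n^2 - 3*n + 8*x^3 + x^2*(12*n + 2) + x*(4*n^2 + 9*n - 41) + 10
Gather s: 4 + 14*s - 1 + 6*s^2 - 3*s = 6*s^2 + 11*s + 3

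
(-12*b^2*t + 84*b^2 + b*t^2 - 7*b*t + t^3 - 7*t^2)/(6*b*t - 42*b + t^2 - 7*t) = (-12*b^2 + b*t + t^2)/(6*b + t)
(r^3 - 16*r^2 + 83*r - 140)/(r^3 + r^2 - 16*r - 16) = (r^2 - 12*r + 35)/(r^2 + 5*r + 4)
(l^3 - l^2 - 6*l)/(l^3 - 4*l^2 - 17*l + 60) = l*(l + 2)/(l^2 - l - 20)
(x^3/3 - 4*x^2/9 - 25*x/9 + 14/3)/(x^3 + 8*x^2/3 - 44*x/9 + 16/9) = (3*x^3 - 4*x^2 - 25*x + 42)/(9*x^3 + 24*x^2 - 44*x + 16)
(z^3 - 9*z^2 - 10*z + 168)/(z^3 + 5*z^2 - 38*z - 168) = (z - 7)/(z + 7)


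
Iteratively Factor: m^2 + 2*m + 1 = (m + 1)*(m + 1)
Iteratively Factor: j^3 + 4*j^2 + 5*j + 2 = (j + 1)*(j^2 + 3*j + 2) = (j + 1)^2*(j + 2)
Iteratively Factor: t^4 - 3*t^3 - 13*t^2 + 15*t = (t - 1)*(t^3 - 2*t^2 - 15*t) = (t - 1)*(t + 3)*(t^2 - 5*t) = t*(t - 1)*(t + 3)*(t - 5)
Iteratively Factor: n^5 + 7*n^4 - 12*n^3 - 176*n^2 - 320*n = (n + 4)*(n^4 + 3*n^3 - 24*n^2 - 80*n) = (n - 5)*(n + 4)*(n^3 + 8*n^2 + 16*n) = (n - 5)*(n + 4)^2*(n^2 + 4*n) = (n - 5)*(n + 4)^3*(n)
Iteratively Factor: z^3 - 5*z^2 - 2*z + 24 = (z - 3)*(z^2 - 2*z - 8) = (z - 3)*(z + 2)*(z - 4)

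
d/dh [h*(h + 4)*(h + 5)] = 3*h^2 + 18*h + 20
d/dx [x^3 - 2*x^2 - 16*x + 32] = 3*x^2 - 4*x - 16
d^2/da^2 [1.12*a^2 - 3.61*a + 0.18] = 2.24000000000000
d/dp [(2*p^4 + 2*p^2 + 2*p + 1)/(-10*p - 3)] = 4*(-15*p^4 - 6*p^3 - 5*p^2 - 3*p + 1)/(100*p^2 + 60*p + 9)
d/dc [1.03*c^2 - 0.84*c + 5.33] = 2.06*c - 0.84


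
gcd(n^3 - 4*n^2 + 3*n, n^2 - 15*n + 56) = 1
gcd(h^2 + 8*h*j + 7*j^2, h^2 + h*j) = h + j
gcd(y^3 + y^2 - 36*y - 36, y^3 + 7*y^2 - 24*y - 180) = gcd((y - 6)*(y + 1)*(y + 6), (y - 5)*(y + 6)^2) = y + 6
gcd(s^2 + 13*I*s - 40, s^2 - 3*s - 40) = 1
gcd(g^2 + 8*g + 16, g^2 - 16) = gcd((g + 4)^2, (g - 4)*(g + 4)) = g + 4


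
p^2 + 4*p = p*(p + 4)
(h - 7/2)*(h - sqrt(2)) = h^2 - 7*h/2 - sqrt(2)*h + 7*sqrt(2)/2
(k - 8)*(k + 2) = k^2 - 6*k - 16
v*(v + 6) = v^2 + 6*v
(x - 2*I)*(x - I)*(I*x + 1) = I*x^3 + 4*x^2 - 5*I*x - 2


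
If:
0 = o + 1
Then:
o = -1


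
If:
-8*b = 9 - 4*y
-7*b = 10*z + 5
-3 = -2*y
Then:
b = -3/8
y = 3/2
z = -19/80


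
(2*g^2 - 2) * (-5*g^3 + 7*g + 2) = -10*g^5 + 24*g^3 + 4*g^2 - 14*g - 4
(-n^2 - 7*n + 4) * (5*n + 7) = -5*n^3 - 42*n^2 - 29*n + 28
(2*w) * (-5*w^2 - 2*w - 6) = -10*w^3 - 4*w^2 - 12*w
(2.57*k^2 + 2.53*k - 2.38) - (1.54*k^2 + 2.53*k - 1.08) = 1.03*k^2 - 1.3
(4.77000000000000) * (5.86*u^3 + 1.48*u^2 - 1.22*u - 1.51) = 27.9522*u^3 + 7.0596*u^2 - 5.8194*u - 7.2027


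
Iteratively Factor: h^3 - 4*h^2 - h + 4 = (h - 1)*(h^2 - 3*h - 4) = (h - 4)*(h - 1)*(h + 1)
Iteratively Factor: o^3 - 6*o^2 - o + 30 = (o - 3)*(o^2 - 3*o - 10) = (o - 5)*(o - 3)*(o + 2)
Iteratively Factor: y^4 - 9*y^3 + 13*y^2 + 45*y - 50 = (y - 5)*(y^3 - 4*y^2 - 7*y + 10) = (y - 5)^2*(y^2 + y - 2) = (y - 5)^2*(y - 1)*(y + 2)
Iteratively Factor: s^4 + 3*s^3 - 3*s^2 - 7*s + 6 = (s - 1)*(s^3 + 4*s^2 + s - 6) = (s - 1)^2*(s^2 + 5*s + 6) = (s - 1)^2*(s + 2)*(s + 3)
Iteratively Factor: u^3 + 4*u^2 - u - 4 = (u + 1)*(u^2 + 3*u - 4) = (u - 1)*(u + 1)*(u + 4)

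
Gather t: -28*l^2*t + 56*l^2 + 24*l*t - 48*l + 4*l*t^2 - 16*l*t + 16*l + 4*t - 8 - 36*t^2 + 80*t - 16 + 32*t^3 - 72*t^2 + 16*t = 56*l^2 - 32*l + 32*t^3 + t^2*(4*l - 108) + t*(-28*l^2 + 8*l + 100) - 24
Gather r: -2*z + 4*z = 2*z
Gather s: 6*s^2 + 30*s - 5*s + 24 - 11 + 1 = 6*s^2 + 25*s + 14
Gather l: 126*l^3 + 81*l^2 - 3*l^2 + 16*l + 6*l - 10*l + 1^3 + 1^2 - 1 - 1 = 126*l^3 + 78*l^2 + 12*l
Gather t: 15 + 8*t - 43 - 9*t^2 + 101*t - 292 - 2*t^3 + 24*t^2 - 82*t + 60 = -2*t^3 + 15*t^2 + 27*t - 260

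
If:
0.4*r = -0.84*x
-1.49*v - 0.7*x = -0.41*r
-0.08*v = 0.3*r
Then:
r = 0.00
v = 0.00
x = 0.00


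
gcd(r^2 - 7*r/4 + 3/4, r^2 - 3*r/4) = r - 3/4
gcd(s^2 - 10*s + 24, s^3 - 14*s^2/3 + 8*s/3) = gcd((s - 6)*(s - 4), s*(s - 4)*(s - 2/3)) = s - 4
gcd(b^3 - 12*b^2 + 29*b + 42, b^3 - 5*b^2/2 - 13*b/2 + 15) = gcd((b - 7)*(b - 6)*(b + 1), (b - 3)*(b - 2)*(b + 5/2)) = 1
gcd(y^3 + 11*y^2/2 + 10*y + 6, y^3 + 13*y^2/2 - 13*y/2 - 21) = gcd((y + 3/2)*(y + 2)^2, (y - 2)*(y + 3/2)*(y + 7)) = y + 3/2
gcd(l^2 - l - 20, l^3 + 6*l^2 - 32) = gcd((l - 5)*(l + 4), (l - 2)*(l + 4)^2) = l + 4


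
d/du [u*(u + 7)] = 2*u + 7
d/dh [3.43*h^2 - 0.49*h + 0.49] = 6.86*h - 0.49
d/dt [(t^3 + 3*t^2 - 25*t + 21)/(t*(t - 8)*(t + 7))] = 2*(-2*t^2 - 3*t + 12)/(t^2*(t^2 - 16*t + 64))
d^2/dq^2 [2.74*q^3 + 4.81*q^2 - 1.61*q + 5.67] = 16.44*q + 9.62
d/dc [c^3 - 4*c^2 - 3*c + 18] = 3*c^2 - 8*c - 3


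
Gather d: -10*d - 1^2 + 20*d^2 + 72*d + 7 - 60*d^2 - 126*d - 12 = -40*d^2 - 64*d - 6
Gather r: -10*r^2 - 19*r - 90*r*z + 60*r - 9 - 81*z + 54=-10*r^2 + r*(41 - 90*z) - 81*z + 45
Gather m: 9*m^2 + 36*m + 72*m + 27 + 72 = 9*m^2 + 108*m + 99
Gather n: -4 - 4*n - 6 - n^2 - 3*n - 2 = -n^2 - 7*n - 12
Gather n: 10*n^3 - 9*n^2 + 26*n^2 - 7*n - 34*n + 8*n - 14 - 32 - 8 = 10*n^3 + 17*n^2 - 33*n - 54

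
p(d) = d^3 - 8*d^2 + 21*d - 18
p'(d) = 3*d^2 - 16*d + 21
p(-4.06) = -302.05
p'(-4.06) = 135.41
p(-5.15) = -474.92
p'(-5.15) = 182.97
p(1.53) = -1.02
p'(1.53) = 3.54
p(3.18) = 0.04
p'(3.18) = 0.46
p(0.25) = -13.23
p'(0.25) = 17.19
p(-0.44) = -28.87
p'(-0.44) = 28.62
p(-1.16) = -54.69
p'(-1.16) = 43.60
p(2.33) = 0.15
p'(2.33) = 0.01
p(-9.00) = -1584.00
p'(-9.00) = 408.00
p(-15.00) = -5508.00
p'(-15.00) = 936.00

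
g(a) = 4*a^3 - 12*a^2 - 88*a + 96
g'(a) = 12*a^2 - 24*a - 88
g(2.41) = -129.79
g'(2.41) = -76.14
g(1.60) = -59.14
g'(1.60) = -95.68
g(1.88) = -85.27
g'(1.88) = -90.71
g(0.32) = 66.74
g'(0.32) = -94.45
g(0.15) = 82.54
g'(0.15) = -91.33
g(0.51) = 48.53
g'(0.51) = -97.12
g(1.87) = -84.37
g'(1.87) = -90.92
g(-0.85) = 159.67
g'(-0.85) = -58.93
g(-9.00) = -3000.00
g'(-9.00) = 1100.00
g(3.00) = -168.00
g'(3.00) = -52.00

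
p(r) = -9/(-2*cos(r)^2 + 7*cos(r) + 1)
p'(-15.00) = 1.96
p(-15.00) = 1.64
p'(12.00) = 0.58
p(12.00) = -1.64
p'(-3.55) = -0.75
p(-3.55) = 1.27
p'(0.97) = -1.89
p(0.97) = -2.08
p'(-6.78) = 0.48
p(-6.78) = -1.60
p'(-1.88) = 40.72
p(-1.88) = 6.84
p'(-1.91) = 29.41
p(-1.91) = 5.80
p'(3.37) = 0.37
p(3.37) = 1.17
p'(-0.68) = 0.80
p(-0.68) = -1.72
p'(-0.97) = 1.89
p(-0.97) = -2.08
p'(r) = -9*(-4*sin(r)*cos(r) + 7*sin(r))/(-2*cos(r)^2 + 7*cos(r) + 1)^2 = 9*(4*cos(r) - 7)*sin(r)/(7*cos(r) - cos(2*r))^2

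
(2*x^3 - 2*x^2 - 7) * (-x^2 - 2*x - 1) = -2*x^5 - 2*x^4 + 2*x^3 + 9*x^2 + 14*x + 7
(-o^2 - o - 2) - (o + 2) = -o^2 - 2*o - 4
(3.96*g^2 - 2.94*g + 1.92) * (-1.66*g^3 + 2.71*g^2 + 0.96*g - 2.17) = -6.5736*g^5 + 15.612*g^4 - 7.353*g^3 - 6.2124*g^2 + 8.223*g - 4.1664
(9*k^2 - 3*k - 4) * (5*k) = 45*k^3 - 15*k^2 - 20*k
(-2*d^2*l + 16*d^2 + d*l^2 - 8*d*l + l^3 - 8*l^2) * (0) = 0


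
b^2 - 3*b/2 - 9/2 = (b - 3)*(b + 3/2)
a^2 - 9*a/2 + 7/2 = (a - 7/2)*(a - 1)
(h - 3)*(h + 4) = h^2 + h - 12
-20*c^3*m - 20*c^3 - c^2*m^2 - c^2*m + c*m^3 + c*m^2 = (-5*c + m)*(4*c + m)*(c*m + c)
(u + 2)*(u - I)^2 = u^3 + 2*u^2 - 2*I*u^2 - u - 4*I*u - 2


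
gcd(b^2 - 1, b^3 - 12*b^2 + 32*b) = 1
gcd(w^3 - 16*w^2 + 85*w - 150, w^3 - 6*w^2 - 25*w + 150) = w^2 - 11*w + 30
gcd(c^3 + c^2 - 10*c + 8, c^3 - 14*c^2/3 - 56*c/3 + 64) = c + 4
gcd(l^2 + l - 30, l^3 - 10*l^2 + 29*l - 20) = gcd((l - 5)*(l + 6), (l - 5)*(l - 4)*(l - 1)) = l - 5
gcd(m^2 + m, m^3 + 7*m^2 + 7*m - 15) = 1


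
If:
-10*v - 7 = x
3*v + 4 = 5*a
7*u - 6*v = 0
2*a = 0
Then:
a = 0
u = -8/7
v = -4/3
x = 19/3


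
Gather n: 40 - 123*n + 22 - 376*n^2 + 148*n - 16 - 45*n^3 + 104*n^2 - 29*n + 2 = -45*n^3 - 272*n^2 - 4*n + 48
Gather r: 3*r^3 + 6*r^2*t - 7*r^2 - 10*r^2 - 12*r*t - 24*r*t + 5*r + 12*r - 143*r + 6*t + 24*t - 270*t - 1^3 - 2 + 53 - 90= 3*r^3 + r^2*(6*t - 17) + r*(-36*t - 126) - 240*t - 40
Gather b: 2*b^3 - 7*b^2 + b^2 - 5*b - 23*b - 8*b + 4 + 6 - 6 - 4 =2*b^3 - 6*b^2 - 36*b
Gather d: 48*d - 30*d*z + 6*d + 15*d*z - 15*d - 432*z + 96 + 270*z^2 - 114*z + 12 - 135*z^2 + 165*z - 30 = d*(39 - 15*z) + 135*z^2 - 381*z + 78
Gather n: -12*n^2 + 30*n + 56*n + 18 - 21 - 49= -12*n^2 + 86*n - 52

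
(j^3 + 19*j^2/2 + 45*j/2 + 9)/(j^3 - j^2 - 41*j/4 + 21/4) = 2*(2*j^2 + 13*j + 6)/(4*j^2 - 16*j + 7)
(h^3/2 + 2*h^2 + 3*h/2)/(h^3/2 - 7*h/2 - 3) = h*(h + 3)/(h^2 - h - 6)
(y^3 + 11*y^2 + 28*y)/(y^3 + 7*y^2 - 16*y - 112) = y/(y - 4)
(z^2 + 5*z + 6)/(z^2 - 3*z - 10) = (z + 3)/(z - 5)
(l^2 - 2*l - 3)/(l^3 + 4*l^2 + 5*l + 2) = (l - 3)/(l^2 + 3*l + 2)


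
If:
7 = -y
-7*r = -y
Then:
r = -1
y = -7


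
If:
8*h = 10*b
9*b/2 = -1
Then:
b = -2/9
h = -5/18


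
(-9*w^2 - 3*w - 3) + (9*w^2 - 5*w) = -8*w - 3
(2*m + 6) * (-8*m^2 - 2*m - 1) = -16*m^3 - 52*m^2 - 14*m - 6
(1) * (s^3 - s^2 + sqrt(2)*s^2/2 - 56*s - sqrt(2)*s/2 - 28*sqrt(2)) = s^3 - s^2 + sqrt(2)*s^2/2 - 56*s - sqrt(2)*s/2 - 28*sqrt(2)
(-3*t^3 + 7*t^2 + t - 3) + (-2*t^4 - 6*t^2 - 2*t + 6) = -2*t^4 - 3*t^3 + t^2 - t + 3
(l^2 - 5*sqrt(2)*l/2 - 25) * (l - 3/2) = l^3 - 5*sqrt(2)*l^2/2 - 3*l^2/2 - 25*l + 15*sqrt(2)*l/4 + 75/2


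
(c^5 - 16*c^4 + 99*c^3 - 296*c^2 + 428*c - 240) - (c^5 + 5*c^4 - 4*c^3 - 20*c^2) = -21*c^4 + 103*c^3 - 276*c^2 + 428*c - 240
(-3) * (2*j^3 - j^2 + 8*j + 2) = -6*j^3 + 3*j^2 - 24*j - 6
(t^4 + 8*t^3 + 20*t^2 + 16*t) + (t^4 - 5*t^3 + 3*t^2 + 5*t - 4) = 2*t^4 + 3*t^3 + 23*t^2 + 21*t - 4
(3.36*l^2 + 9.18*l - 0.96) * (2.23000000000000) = 7.4928*l^2 + 20.4714*l - 2.1408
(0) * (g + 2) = 0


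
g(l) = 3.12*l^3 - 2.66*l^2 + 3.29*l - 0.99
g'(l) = 9.36*l^2 - 5.32*l + 3.29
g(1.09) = 3.48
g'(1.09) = 8.61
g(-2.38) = -65.95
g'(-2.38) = 68.97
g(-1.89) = -37.77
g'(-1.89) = 46.78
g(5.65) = 495.41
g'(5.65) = 272.03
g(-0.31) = -2.36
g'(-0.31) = 5.84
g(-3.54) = -184.38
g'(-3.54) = 139.42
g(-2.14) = -50.79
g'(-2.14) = 57.54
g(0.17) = -0.49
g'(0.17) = 2.66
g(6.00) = 596.91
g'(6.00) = 308.33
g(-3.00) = -119.04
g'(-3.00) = 103.49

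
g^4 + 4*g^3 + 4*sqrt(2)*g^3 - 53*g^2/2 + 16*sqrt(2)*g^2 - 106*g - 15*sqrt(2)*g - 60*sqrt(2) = (g + 4)*(g - 5*sqrt(2)/2)*(g + sqrt(2)/2)*(g + 6*sqrt(2))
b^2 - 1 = (b - 1)*(b + 1)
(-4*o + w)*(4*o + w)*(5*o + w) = -80*o^3 - 16*o^2*w + 5*o*w^2 + w^3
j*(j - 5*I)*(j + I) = j^3 - 4*I*j^2 + 5*j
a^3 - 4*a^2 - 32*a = a*(a - 8)*(a + 4)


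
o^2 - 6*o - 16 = (o - 8)*(o + 2)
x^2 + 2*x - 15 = (x - 3)*(x + 5)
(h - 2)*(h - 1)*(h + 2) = h^3 - h^2 - 4*h + 4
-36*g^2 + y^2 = (-6*g + y)*(6*g + y)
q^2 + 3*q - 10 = (q - 2)*(q + 5)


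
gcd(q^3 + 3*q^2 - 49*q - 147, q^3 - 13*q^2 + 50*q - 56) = q - 7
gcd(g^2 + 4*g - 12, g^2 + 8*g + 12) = g + 6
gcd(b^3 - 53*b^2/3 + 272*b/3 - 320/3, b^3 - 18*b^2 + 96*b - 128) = b^2 - 16*b + 64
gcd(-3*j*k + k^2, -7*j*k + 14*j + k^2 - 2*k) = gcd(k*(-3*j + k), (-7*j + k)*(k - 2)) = 1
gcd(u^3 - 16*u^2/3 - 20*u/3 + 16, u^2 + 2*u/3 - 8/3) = u^2 + 2*u/3 - 8/3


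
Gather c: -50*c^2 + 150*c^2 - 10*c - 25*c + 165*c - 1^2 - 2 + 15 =100*c^2 + 130*c + 12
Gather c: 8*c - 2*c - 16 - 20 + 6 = 6*c - 30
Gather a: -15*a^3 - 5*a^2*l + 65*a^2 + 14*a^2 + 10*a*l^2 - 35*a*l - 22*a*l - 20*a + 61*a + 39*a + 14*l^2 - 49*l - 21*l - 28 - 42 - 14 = -15*a^3 + a^2*(79 - 5*l) + a*(10*l^2 - 57*l + 80) + 14*l^2 - 70*l - 84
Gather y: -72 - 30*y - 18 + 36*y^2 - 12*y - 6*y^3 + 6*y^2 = -6*y^3 + 42*y^2 - 42*y - 90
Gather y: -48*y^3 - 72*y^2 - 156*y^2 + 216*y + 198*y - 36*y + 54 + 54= -48*y^3 - 228*y^2 + 378*y + 108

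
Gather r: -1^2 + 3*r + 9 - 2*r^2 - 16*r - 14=-2*r^2 - 13*r - 6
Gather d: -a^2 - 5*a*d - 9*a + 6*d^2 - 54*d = -a^2 - 9*a + 6*d^2 + d*(-5*a - 54)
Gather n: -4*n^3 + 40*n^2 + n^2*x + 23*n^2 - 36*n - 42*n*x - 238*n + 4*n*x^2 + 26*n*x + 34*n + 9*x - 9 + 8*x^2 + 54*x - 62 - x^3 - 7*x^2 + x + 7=-4*n^3 + n^2*(x + 63) + n*(4*x^2 - 16*x - 240) - x^3 + x^2 + 64*x - 64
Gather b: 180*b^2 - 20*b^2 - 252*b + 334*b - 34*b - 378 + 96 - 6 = 160*b^2 + 48*b - 288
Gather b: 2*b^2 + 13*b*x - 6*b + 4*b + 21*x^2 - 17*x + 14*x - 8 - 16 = 2*b^2 + b*(13*x - 2) + 21*x^2 - 3*x - 24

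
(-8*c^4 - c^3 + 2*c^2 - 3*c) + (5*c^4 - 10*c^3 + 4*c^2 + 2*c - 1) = -3*c^4 - 11*c^3 + 6*c^2 - c - 1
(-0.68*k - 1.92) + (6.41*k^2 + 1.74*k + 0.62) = 6.41*k^2 + 1.06*k - 1.3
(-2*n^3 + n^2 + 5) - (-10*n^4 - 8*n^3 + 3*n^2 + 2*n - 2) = 10*n^4 + 6*n^3 - 2*n^2 - 2*n + 7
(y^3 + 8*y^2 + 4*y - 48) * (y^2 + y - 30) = y^5 + 9*y^4 - 18*y^3 - 284*y^2 - 168*y + 1440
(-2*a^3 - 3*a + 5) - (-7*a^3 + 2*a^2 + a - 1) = 5*a^3 - 2*a^2 - 4*a + 6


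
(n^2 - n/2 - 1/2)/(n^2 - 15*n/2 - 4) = (n - 1)/(n - 8)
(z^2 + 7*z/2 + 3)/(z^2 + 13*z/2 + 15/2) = (z + 2)/(z + 5)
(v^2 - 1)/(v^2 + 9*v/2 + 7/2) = 2*(v - 1)/(2*v + 7)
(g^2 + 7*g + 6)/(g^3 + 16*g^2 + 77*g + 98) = (g^2 + 7*g + 6)/(g^3 + 16*g^2 + 77*g + 98)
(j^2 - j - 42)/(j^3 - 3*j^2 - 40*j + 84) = 1/(j - 2)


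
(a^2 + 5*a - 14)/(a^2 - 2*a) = (a + 7)/a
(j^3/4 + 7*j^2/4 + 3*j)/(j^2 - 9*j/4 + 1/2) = j*(j^2 + 7*j + 12)/(4*j^2 - 9*j + 2)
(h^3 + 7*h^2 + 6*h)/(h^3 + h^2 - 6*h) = (h^2 + 7*h + 6)/(h^2 + h - 6)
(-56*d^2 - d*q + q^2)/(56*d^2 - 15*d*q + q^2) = (7*d + q)/(-7*d + q)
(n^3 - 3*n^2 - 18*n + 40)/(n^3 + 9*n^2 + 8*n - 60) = (n^2 - n - 20)/(n^2 + 11*n + 30)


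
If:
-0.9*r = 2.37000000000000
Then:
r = -2.63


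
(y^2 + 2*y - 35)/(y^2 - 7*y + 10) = (y + 7)/(y - 2)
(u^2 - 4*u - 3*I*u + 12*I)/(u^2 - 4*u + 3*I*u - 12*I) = (u - 3*I)/(u + 3*I)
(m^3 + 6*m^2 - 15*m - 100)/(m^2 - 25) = (m^2 + m - 20)/(m - 5)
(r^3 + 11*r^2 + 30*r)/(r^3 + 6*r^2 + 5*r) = (r + 6)/(r + 1)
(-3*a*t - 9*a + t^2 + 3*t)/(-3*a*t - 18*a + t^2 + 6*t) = (t + 3)/(t + 6)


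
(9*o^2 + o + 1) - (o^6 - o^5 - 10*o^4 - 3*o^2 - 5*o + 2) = -o^6 + o^5 + 10*o^4 + 12*o^2 + 6*o - 1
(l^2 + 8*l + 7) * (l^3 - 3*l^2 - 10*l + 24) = l^5 + 5*l^4 - 27*l^3 - 77*l^2 + 122*l + 168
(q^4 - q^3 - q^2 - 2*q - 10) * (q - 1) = q^5 - 2*q^4 - q^2 - 8*q + 10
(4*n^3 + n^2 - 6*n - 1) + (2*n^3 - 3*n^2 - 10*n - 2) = 6*n^3 - 2*n^2 - 16*n - 3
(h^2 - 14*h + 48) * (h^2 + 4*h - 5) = h^4 - 10*h^3 - 13*h^2 + 262*h - 240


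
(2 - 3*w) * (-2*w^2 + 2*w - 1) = 6*w^3 - 10*w^2 + 7*w - 2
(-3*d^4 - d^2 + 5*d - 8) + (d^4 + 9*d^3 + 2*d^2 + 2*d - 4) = -2*d^4 + 9*d^3 + d^2 + 7*d - 12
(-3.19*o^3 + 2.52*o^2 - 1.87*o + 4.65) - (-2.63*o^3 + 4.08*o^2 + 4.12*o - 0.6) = -0.56*o^3 - 1.56*o^2 - 5.99*o + 5.25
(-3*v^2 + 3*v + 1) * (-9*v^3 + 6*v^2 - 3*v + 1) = 27*v^5 - 45*v^4 + 18*v^3 - 6*v^2 + 1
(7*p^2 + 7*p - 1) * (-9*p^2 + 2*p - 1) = -63*p^4 - 49*p^3 + 16*p^2 - 9*p + 1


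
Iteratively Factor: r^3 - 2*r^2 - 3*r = (r)*(r^2 - 2*r - 3) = r*(r - 3)*(r + 1)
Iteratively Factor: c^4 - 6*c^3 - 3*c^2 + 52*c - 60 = (c - 2)*(c^3 - 4*c^2 - 11*c + 30) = (c - 5)*(c - 2)*(c^2 + c - 6) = (c - 5)*(c - 2)^2*(c + 3)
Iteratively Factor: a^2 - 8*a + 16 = (a - 4)*(a - 4)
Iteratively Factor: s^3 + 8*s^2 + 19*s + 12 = (s + 1)*(s^2 + 7*s + 12) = (s + 1)*(s + 3)*(s + 4)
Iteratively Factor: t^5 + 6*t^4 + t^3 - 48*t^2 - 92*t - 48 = (t + 4)*(t^4 + 2*t^3 - 7*t^2 - 20*t - 12) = (t + 2)*(t + 4)*(t^3 - 7*t - 6) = (t - 3)*(t + 2)*(t + 4)*(t^2 + 3*t + 2) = (t - 3)*(t + 1)*(t + 2)*(t + 4)*(t + 2)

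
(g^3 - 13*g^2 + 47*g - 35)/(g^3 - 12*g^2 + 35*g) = (g - 1)/g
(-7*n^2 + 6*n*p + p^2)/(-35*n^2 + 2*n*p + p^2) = (-n + p)/(-5*n + p)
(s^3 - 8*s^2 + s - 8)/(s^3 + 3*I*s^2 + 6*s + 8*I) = (s^2 - s*(8 + I) + 8*I)/(s^2 + 2*I*s + 8)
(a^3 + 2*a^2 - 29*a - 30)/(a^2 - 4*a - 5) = a + 6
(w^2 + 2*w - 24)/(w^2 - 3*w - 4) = (w + 6)/(w + 1)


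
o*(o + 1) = o^2 + o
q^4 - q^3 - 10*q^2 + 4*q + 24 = (q - 3)*(q - 2)*(q + 2)^2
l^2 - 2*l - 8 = (l - 4)*(l + 2)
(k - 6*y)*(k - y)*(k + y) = k^3 - 6*k^2*y - k*y^2 + 6*y^3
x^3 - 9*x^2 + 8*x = x*(x - 8)*(x - 1)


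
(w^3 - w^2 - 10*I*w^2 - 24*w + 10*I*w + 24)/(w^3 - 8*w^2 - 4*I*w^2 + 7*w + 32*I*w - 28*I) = (w - 6*I)/(w - 7)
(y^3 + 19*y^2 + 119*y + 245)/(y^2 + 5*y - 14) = (y^2 + 12*y + 35)/(y - 2)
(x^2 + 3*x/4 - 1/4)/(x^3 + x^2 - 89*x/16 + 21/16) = 4*(x + 1)/(4*x^2 + 5*x - 21)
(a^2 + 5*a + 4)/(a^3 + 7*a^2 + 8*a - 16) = (a + 1)/(a^2 + 3*a - 4)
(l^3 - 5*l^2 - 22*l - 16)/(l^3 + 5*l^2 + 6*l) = (l^2 - 7*l - 8)/(l*(l + 3))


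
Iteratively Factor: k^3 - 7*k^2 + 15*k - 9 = (k - 3)*(k^2 - 4*k + 3) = (k - 3)*(k - 1)*(k - 3)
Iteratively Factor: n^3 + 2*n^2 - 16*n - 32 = (n + 2)*(n^2 - 16) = (n - 4)*(n + 2)*(n + 4)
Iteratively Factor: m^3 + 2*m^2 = (m + 2)*(m^2) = m*(m + 2)*(m)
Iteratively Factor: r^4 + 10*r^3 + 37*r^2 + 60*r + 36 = (r + 2)*(r^3 + 8*r^2 + 21*r + 18) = (r + 2)*(r + 3)*(r^2 + 5*r + 6) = (r + 2)^2*(r + 3)*(r + 3)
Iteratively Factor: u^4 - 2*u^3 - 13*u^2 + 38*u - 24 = (u - 1)*(u^3 - u^2 - 14*u + 24) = (u - 2)*(u - 1)*(u^2 + u - 12) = (u - 2)*(u - 1)*(u + 4)*(u - 3)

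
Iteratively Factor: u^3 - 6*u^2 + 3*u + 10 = (u - 2)*(u^2 - 4*u - 5) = (u - 2)*(u + 1)*(u - 5)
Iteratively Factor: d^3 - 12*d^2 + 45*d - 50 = (d - 5)*(d^2 - 7*d + 10) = (d - 5)*(d - 2)*(d - 5)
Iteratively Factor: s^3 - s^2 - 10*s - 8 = (s + 2)*(s^2 - 3*s - 4) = (s + 1)*(s + 2)*(s - 4)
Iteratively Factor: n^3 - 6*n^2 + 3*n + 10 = (n - 2)*(n^2 - 4*n - 5) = (n - 2)*(n + 1)*(n - 5)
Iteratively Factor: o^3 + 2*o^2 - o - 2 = (o + 2)*(o^2 - 1) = (o + 1)*(o + 2)*(o - 1)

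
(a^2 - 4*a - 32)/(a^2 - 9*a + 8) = (a + 4)/(a - 1)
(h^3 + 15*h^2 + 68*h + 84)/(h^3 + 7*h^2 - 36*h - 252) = (h + 2)/(h - 6)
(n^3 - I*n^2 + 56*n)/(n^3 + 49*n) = (n - 8*I)/(n - 7*I)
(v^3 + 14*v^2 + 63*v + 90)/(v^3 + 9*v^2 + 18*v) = (v + 5)/v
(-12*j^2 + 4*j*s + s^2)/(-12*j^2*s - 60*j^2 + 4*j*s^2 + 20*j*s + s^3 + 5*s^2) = 1/(s + 5)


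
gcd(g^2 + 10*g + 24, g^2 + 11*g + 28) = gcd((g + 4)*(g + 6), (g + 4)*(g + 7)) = g + 4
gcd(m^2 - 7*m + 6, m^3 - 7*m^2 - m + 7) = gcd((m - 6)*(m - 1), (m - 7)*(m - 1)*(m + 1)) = m - 1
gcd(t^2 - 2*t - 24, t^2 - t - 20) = t + 4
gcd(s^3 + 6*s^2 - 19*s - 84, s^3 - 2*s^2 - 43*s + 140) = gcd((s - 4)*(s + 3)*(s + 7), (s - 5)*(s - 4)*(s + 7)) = s^2 + 3*s - 28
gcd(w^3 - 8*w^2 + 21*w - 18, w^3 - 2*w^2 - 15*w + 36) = w^2 - 6*w + 9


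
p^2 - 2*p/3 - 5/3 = (p - 5/3)*(p + 1)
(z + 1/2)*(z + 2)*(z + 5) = z^3 + 15*z^2/2 + 27*z/2 + 5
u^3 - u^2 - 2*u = u*(u - 2)*(u + 1)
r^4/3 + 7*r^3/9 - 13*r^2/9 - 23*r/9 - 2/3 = (r/3 + 1/3)*(r - 2)*(r + 1/3)*(r + 3)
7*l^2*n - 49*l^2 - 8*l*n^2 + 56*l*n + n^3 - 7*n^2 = (-7*l + n)*(-l + n)*(n - 7)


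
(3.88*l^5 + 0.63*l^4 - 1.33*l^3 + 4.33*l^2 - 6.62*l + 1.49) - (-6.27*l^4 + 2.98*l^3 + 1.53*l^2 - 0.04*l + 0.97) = 3.88*l^5 + 6.9*l^4 - 4.31*l^3 + 2.8*l^2 - 6.58*l + 0.52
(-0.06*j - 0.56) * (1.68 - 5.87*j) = 0.3522*j^2 + 3.1864*j - 0.9408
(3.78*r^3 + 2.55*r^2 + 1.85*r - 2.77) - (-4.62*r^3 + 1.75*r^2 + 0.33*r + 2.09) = 8.4*r^3 + 0.8*r^2 + 1.52*r - 4.86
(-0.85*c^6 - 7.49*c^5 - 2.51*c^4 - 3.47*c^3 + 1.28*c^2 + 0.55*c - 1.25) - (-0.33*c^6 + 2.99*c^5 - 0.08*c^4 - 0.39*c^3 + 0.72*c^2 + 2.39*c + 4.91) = -0.52*c^6 - 10.48*c^5 - 2.43*c^4 - 3.08*c^3 + 0.56*c^2 - 1.84*c - 6.16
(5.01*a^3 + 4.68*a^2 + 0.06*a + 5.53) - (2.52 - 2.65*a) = 5.01*a^3 + 4.68*a^2 + 2.71*a + 3.01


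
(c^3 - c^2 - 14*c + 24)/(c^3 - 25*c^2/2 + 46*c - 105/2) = 2*(c^2 + 2*c - 8)/(2*c^2 - 19*c + 35)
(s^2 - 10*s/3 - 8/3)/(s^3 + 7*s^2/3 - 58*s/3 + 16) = (3*s^2 - 10*s - 8)/(3*s^3 + 7*s^2 - 58*s + 48)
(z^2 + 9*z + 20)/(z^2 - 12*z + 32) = (z^2 + 9*z + 20)/(z^2 - 12*z + 32)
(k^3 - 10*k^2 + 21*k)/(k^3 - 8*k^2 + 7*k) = (k - 3)/(k - 1)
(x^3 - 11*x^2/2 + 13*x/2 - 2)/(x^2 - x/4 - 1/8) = 4*(x^2 - 5*x + 4)/(4*x + 1)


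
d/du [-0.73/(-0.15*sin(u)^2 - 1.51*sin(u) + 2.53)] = -(0.219*sin(u) + 1.1023)*cos(u)/(0.15*sin(u)^2 + 1.51*sin(u) - 2.53)^2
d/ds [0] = 0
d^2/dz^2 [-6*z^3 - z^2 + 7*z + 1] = -36*z - 2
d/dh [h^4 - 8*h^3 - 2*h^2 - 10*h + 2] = 4*h^3 - 24*h^2 - 4*h - 10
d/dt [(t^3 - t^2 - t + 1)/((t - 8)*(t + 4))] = (t^4 - 8*t^3 - 91*t^2 + 62*t + 36)/(t^4 - 8*t^3 - 48*t^2 + 256*t + 1024)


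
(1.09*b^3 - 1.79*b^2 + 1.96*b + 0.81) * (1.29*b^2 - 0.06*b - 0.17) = 1.4061*b^5 - 2.3745*b^4 + 2.4505*b^3 + 1.2316*b^2 - 0.3818*b - 0.1377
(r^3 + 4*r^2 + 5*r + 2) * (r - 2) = r^4 + 2*r^3 - 3*r^2 - 8*r - 4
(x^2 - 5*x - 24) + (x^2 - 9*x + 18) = 2*x^2 - 14*x - 6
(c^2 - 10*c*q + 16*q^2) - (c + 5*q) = c^2 - 10*c*q - c + 16*q^2 - 5*q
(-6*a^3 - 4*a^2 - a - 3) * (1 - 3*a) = 18*a^4 + 6*a^3 - a^2 + 8*a - 3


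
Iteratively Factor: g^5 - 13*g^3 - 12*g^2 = (g - 4)*(g^4 + 4*g^3 + 3*g^2) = (g - 4)*(g + 3)*(g^3 + g^2) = g*(g - 4)*(g + 3)*(g^2 + g) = g*(g - 4)*(g + 1)*(g + 3)*(g)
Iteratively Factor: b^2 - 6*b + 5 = (b - 1)*(b - 5)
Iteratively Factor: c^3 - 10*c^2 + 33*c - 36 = (c - 3)*(c^2 - 7*c + 12) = (c - 4)*(c - 3)*(c - 3)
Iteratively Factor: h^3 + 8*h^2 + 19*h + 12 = (h + 4)*(h^2 + 4*h + 3) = (h + 1)*(h + 4)*(h + 3)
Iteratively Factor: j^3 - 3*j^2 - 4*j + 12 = (j - 2)*(j^2 - j - 6) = (j - 2)*(j + 2)*(j - 3)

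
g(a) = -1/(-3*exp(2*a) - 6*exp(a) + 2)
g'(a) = -(6*exp(2*a) + 6*exp(a))/(-3*exp(2*a) - 6*exp(a) + 2)^2 = -6*(exp(a) + 1)*exp(a)/(3*exp(2*a) + 6*exp(a) - 2)^2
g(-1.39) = -3.13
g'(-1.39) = -18.29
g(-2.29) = -0.73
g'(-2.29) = -0.36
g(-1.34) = -4.48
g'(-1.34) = -39.78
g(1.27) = 0.02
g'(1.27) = -0.03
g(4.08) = 0.00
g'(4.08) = -0.00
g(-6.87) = -0.50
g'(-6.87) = -0.00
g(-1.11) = 3.30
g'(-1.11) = -28.60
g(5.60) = 0.00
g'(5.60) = -0.00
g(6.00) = 0.00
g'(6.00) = 0.00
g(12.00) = 0.00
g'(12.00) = 0.00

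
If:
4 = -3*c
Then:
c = -4/3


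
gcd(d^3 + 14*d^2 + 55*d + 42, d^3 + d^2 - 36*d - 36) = d^2 + 7*d + 6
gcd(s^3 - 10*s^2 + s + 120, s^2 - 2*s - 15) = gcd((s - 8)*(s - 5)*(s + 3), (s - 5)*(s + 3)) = s^2 - 2*s - 15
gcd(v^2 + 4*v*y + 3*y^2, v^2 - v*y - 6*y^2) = 1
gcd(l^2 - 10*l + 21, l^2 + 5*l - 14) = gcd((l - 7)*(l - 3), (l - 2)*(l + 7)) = 1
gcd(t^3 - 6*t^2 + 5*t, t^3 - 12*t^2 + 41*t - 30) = t^2 - 6*t + 5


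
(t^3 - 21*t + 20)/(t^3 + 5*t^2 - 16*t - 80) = (t - 1)/(t + 4)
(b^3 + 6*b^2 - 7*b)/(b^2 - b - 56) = b*(b - 1)/(b - 8)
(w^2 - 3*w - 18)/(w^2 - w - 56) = (-w^2 + 3*w + 18)/(-w^2 + w + 56)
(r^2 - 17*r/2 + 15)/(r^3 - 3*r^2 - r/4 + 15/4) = 2*(r - 6)/(2*r^2 - r - 3)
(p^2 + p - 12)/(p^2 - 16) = (p - 3)/(p - 4)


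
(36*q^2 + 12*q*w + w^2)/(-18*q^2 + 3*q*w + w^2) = (-6*q - w)/(3*q - w)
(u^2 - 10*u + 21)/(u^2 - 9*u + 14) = (u - 3)/(u - 2)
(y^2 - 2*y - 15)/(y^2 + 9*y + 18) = (y - 5)/(y + 6)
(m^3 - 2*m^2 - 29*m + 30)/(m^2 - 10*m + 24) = (m^2 + 4*m - 5)/(m - 4)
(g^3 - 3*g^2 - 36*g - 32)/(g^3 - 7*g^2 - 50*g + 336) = (g^2 + 5*g + 4)/(g^2 + g - 42)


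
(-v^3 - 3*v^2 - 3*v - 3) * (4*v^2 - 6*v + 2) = -4*v^5 - 6*v^4 + 4*v^3 + 12*v - 6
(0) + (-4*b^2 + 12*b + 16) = -4*b^2 + 12*b + 16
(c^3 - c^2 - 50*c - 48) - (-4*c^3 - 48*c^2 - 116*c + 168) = 5*c^3 + 47*c^2 + 66*c - 216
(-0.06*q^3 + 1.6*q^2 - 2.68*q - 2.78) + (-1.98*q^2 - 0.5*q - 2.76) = -0.06*q^3 - 0.38*q^2 - 3.18*q - 5.54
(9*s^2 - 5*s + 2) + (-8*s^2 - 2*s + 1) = s^2 - 7*s + 3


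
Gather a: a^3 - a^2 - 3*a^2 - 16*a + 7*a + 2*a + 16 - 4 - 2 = a^3 - 4*a^2 - 7*a + 10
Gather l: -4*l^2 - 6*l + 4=-4*l^2 - 6*l + 4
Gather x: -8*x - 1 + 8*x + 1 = 0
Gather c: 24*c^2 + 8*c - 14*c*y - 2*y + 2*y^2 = 24*c^2 + c*(8 - 14*y) + 2*y^2 - 2*y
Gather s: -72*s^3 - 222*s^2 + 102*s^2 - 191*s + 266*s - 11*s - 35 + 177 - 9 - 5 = -72*s^3 - 120*s^2 + 64*s + 128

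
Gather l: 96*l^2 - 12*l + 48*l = 96*l^2 + 36*l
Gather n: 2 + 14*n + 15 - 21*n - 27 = -7*n - 10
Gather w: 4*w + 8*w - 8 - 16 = 12*w - 24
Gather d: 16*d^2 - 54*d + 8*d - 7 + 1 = 16*d^2 - 46*d - 6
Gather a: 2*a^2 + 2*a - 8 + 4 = 2*a^2 + 2*a - 4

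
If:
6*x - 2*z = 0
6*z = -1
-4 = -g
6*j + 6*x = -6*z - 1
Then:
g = 4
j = 1/18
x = -1/18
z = -1/6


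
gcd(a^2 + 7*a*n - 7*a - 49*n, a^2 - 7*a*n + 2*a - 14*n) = 1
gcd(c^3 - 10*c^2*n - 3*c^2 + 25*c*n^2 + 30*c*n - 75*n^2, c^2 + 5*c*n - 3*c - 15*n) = c - 3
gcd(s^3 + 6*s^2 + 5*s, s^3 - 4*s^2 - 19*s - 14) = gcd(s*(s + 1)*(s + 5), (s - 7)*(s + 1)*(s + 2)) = s + 1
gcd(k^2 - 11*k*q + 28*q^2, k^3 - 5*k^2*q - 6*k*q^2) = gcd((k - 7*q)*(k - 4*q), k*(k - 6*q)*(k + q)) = 1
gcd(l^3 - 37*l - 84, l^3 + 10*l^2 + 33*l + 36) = l^2 + 7*l + 12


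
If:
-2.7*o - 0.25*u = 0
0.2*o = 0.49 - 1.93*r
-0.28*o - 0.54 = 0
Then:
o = -1.93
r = 0.45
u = 20.83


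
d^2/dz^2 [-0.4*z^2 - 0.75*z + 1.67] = -0.800000000000000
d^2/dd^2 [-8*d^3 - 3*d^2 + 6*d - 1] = -48*d - 6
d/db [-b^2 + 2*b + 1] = 2 - 2*b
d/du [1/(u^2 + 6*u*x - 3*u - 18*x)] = (-2*u - 6*x + 3)/(u^2 + 6*u*x - 3*u - 18*x)^2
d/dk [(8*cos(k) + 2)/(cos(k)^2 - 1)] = 4*(cos(k) + cos(2*k) + 3)/sin(k)^3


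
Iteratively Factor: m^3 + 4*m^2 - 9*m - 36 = (m - 3)*(m^2 + 7*m + 12) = (m - 3)*(m + 3)*(m + 4)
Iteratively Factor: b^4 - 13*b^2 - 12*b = (b)*(b^3 - 13*b - 12) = b*(b - 4)*(b^2 + 4*b + 3) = b*(b - 4)*(b + 3)*(b + 1)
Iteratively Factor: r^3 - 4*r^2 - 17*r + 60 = (r - 5)*(r^2 + r - 12) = (r - 5)*(r + 4)*(r - 3)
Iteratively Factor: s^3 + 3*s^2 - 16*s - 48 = (s + 3)*(s^2 - 16) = (s - 4)*(s + 3)*(s + 4)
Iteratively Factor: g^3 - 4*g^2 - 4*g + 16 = (g - 2)*(g^2 - 2*g - 8) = (g - 2)*(g + 2)*(g - 4)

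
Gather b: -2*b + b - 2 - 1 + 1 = -b - 2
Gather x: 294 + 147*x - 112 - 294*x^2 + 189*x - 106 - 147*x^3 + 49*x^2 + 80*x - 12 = -147*x^3 - 245*x^2 + 416*x + 64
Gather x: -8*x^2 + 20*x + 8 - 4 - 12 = -8*x^2 + 20*x - 8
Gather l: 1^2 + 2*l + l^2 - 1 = l^2 + 2*l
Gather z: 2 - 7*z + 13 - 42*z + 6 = 21 - 49*z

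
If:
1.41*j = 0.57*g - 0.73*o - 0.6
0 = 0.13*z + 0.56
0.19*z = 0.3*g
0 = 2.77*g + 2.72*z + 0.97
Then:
No Solution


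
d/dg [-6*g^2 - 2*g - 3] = -12*g - 2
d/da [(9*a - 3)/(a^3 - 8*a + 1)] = 3*(3*a^3 - 24*a - (3*a - 1)*(3*a^2 - 8) + 3)/(a^3 - 8*a + 1)^2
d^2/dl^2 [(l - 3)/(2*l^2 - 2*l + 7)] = 4*((4 - 3*l)*(2*l^2 - 2*l + 7) + 2*(l - 3)*(2*l - 1)^2)/(2*l^2 - 2*l + 7)^3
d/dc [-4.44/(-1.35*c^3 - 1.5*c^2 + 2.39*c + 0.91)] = (-17.982*c^2 - 13.32*c + 10.6116)/(1.35*c^3 + 1.5*c^2 - 2.39*c - 0.91)^2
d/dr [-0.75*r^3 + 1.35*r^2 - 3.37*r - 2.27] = -2.25*r^2 + 2.7*r - 3.37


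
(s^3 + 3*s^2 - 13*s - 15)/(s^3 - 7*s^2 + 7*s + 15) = (s + 5)/(s - 5)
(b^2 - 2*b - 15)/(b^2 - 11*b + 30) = (b + 3)/(b - 6)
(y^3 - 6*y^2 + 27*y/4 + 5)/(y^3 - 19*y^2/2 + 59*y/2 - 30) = (y + 1/2)/(y - 3)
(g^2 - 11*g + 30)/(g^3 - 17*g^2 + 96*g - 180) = 1/(g - 6)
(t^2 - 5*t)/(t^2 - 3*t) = (t - 5)/(t - 3)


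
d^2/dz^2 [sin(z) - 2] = -sin(z)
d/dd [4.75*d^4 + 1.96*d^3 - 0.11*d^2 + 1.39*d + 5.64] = 19.0*d^3 + 5.88*d^2 - 0.22*d + 1.39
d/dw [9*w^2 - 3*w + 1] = 18*w - 3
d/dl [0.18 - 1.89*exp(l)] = -1.89*exp(l)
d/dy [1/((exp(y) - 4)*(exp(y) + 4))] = -2*exp(2*y)/(exp(4*y) - 32*exp(2*y) + 256)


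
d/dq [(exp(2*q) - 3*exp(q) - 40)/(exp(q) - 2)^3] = ((exp(q) - 2)*(2*exp(q) - 3) - 3*exp(2*q) + 9*exp(q) + 120)*exp(q)/(exp(q) - 2)^4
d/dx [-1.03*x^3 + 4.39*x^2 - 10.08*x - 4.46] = -3.09*x^2 + 8.78*x - 10.08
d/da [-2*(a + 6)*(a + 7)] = -4*a - 26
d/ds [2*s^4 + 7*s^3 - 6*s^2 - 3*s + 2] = 8*s^3 + 21*s^2 - 12*s - 3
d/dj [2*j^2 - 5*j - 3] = 4*j - 5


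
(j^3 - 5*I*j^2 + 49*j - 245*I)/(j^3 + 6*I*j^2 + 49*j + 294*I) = (j - 5*I)/(j + 6*I)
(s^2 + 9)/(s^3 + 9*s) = 1/s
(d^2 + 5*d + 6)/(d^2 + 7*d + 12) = (d + 2)/(d + 4)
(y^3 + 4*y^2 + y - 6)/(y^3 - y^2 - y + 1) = (y^2 + 5*y + 6)/(y^2 - 1)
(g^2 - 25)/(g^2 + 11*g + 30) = (g - 5)/(g + 6)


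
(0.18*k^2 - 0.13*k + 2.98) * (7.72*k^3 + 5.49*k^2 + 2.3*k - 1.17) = 1.3896*k^5 - 0.0154000000000001*k^4 + 22.7059*k^3 + 15.8506*k^2 + 7.0061*k - 3.4866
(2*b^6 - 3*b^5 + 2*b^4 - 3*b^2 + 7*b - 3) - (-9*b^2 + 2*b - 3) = 2*b^6 - 3*b^5 + 2*b^4 + 6*b^2 + 5*b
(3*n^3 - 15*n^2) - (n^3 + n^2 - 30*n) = 2*n^3 - 16*n^2 + 30*n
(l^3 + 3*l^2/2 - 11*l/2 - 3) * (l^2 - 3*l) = l^5 - 3*l^4/2 - 10*l^3 + 27*l^2/2 + 9*l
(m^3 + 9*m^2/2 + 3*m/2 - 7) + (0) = m^3 + 9*m^2/2 + 3*m/2 - 7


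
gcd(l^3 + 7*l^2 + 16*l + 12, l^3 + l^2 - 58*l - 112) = l + 2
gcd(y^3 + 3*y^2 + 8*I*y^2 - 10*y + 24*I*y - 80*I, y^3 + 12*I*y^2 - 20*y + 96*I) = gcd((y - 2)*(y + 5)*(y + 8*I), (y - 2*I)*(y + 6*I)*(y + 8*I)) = y + 8*I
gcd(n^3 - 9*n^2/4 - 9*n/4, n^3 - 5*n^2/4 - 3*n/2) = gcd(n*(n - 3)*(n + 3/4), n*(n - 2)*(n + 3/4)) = n^2 + 3*n/4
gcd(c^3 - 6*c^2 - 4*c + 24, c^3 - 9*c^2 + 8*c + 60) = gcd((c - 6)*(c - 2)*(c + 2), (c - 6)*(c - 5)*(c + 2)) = c^2 - 4*c - 12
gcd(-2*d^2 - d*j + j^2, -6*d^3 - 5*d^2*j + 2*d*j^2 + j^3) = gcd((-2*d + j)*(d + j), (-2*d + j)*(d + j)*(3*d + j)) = 2*d^2 + d*j - j^2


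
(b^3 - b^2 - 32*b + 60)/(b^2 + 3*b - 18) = (b^2 - 7*b + 10)/(b - 3)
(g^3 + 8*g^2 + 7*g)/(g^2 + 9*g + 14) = g*(g + 1)/(g + 2)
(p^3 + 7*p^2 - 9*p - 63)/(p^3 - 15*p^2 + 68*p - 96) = (p^2 + 10*p + 21)/(p^2 - 12*p + 32)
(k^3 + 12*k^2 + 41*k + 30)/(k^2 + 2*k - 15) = (k^2 + 7*k + 6)/(k - 3)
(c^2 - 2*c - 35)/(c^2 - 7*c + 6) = (c^2 - 2*c - 35)/(c^2 - 7*c + 6)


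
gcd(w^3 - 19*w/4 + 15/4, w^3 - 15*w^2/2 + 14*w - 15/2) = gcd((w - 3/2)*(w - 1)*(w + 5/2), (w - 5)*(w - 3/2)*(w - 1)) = w^2 - 5*w/2 + 3/2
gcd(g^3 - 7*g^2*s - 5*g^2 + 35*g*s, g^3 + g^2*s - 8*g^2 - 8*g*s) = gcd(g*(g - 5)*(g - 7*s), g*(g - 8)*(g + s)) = g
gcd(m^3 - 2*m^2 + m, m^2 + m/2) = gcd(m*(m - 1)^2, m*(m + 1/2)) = m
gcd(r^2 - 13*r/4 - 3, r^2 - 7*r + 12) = r - 4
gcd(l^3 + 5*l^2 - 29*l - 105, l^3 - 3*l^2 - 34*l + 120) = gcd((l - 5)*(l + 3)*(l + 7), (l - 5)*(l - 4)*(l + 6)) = l - 5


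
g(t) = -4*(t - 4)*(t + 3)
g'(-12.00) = 100.00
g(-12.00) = -576.00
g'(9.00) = -68.00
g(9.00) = -240.00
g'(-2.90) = 27.20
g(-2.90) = 2.76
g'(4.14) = -29.12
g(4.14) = -4.00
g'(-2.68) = 25.44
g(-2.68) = 8.55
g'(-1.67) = 17.36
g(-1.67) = 30.16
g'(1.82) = -10.56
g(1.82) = 42.03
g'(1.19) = -5.52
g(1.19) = 47.10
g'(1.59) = -8.72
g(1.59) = 44.25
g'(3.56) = -24.48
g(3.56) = 11.55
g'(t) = 4 - 8*t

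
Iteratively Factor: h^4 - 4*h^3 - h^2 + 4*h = (h - 1)*(h^3 - 3*h^2 - 4*h) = (h - 4)*(h - 1)*(h^2 + h) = h*(h - 4)*(h - 1)*(h + 1)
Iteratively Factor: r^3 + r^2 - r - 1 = (r - 1)*(r^2 + 2*r + 1) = (r - 1)*(r + 1)*(r + 1)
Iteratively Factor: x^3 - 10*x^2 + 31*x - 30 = (x - 2)*(x^2 - 8*x + 15) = (x - 5)*(x - 2)*(x - 3)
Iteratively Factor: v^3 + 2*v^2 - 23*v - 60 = (v - 5)*(v^2 + 7*v + 12) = (v - 5)*(v + 4)*(v + 3)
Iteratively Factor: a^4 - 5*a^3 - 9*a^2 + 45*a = (a)*(a^3 - 5*a^2 - 9*a + 45) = a*(a + 3)*(a^2 - 8*a + 15) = a*(a - 5)*(a + 3)*(a - 3)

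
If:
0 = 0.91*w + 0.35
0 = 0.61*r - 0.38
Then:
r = 0.62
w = -0.38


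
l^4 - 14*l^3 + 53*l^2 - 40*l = l*(l - 8)*(l - 5)*(l - 1)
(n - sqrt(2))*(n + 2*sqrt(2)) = n^2 + sqrt(2)*n - 4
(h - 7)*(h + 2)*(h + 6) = h^3 + h^2 - 44*h - 84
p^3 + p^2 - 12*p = p*(p - 3)*(p + 4)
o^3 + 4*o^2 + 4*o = o*(o + 2)^2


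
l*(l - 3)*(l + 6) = l^3 + 3*l^2 - 18*l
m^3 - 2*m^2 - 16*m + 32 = (m - 4)*(m - 2)*(m + 4)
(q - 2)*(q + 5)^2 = q^3 + 8*q^2 + 5*q - 50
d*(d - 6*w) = d^2 - 6*d*w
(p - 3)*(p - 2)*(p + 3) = p^3 - 2*p^2 - 9*p + 18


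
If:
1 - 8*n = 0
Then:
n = 1/8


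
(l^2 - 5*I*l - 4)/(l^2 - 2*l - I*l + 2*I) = (l - 4*I)/(l - 2)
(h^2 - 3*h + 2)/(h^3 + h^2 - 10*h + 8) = 1/(h + 4)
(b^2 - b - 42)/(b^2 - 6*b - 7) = (b + 6)/(b + 1)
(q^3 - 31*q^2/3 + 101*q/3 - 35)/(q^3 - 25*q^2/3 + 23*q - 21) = (q - 5)/(q - 3)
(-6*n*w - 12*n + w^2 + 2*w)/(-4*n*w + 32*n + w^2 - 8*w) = (6*n*w + 12*n - w^2 - 2*w)/(4*n*w - 32*n - w^2 + 8*w)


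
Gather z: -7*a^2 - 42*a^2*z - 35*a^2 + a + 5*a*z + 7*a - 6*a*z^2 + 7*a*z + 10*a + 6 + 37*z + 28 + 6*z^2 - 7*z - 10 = -42*a^2 + 18*a + z^2*(6 - 6*a) + z*(-42*a^2 + 12*a + 30) + 24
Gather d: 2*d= 2*d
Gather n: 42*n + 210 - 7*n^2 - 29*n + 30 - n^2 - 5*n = -8*n^2 + 8*n + 240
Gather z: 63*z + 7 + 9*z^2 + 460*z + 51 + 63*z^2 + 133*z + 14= 72*z^2 + 656*z + 72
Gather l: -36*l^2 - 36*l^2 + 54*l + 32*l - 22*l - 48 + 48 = -72*l^2 + 64*l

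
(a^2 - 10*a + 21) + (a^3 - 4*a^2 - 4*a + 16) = a^3 - 3*a^2 - 14*a + 37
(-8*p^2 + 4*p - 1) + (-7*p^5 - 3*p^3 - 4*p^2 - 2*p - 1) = -7*p^5 - 3*p^3 - 12*p^2 + 2*p - 2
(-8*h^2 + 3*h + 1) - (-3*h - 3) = -8*h^2 + 6*h + 4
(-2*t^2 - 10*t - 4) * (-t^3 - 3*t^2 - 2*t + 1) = 2*t^5 + 16*t^4 + 38*t^3 + 30*t^2 - 2*t - 4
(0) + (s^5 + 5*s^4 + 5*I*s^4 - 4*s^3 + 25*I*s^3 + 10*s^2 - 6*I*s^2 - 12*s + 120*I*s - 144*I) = s^5 + 5*s^4 + 5*I*s^4 - 4*s^3 + 25*I*s^3 + 10*s^2 - 6*I*s^2 - 12*s + 120*I*s - 144*I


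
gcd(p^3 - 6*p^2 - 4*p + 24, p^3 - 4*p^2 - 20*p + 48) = p^2 - 8*p + 12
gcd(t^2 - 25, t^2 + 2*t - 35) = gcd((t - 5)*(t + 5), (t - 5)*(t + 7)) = t - 5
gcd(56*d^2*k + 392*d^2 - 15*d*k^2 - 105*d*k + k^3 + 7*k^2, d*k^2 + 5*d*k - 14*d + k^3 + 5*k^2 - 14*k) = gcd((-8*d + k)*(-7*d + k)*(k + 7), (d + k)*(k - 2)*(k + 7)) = k + 7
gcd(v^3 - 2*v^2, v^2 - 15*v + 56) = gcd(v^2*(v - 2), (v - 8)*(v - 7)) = 1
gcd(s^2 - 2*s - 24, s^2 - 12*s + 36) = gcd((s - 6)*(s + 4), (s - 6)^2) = s - 6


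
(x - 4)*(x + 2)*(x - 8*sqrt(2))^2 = x^4 - 16*sqrt(2)*x^3 - 2*x^3 + 32*sqrt(2)*x^2 + 120*x^2 - 256*x + 128*sqrt(2)*x - 1024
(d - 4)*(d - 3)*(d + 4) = d^3 - 3*d^2 - 16*d + 48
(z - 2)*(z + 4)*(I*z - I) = I*z^3 + I*z^2 - 10*I*z + 8*I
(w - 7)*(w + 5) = w^2 - 2*w - 35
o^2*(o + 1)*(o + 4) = o^4 + 5*o^3 + 4*o^2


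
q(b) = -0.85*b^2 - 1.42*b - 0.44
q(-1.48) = -0.20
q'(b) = -1.7*b - 1.42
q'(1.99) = -4.80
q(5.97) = -39.21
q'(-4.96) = 7.01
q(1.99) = -6.63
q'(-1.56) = 1.23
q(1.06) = -2.90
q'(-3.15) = 3.94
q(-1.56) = -0.29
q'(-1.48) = 1.10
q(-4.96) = -14.31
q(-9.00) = -56.51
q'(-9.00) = 13.88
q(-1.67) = -0.44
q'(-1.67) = 1.42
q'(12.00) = -21.82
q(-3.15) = -4.40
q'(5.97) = -11.57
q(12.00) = -139.88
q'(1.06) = -3.22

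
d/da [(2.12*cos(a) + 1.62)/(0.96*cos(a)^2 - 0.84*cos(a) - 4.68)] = 0.0722626893282461*(2.0352*cos(a)^2 + 3.1104*cos(a) + 8.5608)*sin(a)/(0.258064516129032*sin(a)^2 + 0.225806451612903*cos(a) + 1.0)^2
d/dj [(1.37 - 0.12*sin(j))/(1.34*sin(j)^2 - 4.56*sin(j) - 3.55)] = (0.1608*sin(j)^2 - 3.6716*sin(j) + 6.6732)*cos(j)/(1.7956*sin(j)^4 - 12.2208*sin(j)^3 + 11.2796*sin(j)^2 + 32.376*sin(j) + 12.6025)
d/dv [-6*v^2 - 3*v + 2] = -12*v - 3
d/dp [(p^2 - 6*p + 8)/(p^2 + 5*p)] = (11*p^2 - 16*p - 40)/(p^2*(p^2 + 10*p + 25))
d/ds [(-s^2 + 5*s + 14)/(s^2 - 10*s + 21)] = 5/(s^2 - 6*s + 9)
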